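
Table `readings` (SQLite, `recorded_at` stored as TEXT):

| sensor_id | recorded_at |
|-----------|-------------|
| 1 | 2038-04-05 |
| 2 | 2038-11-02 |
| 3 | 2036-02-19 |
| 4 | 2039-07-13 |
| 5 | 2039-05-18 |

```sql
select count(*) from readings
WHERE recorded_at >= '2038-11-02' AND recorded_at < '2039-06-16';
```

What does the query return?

Rows in [2038-11-02, 2039-06-16): 2038-11-02, 2039-05-18 → 2 rows.

2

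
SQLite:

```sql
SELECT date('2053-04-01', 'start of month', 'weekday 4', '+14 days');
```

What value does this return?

2053-04-17

`start of month` rewinds 2053-04-01 to 2053-04-01.
`weekday 4` advances to the next Thursday; 2053-04-01 is a Tuesday, so it moves forward to 2053-04-03.
Advancing 14 more days within April lands on 2053-04-17.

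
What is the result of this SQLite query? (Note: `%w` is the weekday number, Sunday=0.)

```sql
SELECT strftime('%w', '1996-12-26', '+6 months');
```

First apply '+6 months': 1996-12-26 → 1997-06-26.
1997-06-26 is a Thursday; with Sunday=0 that is 4.

4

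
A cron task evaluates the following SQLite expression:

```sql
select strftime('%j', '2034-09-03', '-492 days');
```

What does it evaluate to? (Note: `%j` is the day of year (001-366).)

First apply '-492 days': 2034-09-03 → 2033-04-29.
Day-of-year for 2033-04-29: days since 2033-01-01 inclusive = 119, zero-padded to 119.

119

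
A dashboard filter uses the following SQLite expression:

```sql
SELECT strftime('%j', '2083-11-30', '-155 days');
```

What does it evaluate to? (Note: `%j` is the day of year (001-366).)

First apply '-155 days': 2083-11-30 → 2083-06-28.
Day-of-year for 2083-06-28: days since 2083-01-01 inclusive = 179, zero-padded to 179.

179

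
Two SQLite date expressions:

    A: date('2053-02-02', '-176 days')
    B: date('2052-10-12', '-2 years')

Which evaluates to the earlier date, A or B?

B

A = 2052-08-10.
B = 2050-10-12.
B is earlier.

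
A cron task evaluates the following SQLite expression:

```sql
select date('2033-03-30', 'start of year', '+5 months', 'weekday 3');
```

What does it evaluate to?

`start of year` rewinds 2033-03-30 to 2033-01-01.
Adding +5 months to 2033-01-01 gives 2033-06-01.
`weekday 3` advances to the next Wednesday; 2033-06-01 is already a Wednesday, so it stays at 2033-06-01.

2033-06-01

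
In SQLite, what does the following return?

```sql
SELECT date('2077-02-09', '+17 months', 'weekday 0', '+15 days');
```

Adding +17 months to 2077-02-09 gives 2078-07-09.
`weekday 0` advances to the next Sunday; 2078-07-09 is a Saturday, so it moves forward to 2078-07-10.
Advancing 15 more days within July lands on 2078-07-25.

2078-07-25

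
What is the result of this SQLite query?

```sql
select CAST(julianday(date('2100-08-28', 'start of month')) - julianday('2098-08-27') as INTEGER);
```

704

`start of month` rewinds 2100-08-28 to 2100-08-01.
4 days remain in August 2098 after the 27th (31 − 27).
Full months from September 2098 through July 2100 contribute their day counts.
Then 1 day into August 2100.
Total: 4 + 30 + 31 + 30 + 31 + 31 + 28 + 31 + 30 + 31 + 30 + 31 + 31 + 30 + 31 + 30 + 31 + 31 + 28 + 31 + 30 + 31 + 30 + 31 + 1 = 704.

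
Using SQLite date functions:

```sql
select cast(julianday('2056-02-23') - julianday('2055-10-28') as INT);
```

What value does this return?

3 days remain in October 2055 after the 28th (31 − 28).
November 2055: 30 days.
December 2055: 31 days.
January 2056: 31 days.
Then 23 days into February 2056.
Total: 3 + 30 + 31 + 31 + 23 = 118.

118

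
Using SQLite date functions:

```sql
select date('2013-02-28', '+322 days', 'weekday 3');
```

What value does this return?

Applying '+322 days' to 2013-02-28: counting 322 days forward gives 2014-01-16.
`weekday 3` advances to the next Wednesday; 2014-01-16 is a Thursday, so it moves forward to 2014-01-22.

2014-01-22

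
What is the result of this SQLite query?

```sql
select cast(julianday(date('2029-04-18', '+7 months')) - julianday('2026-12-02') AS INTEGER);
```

1082

Adding +7 months to 2029-04-18 gives 2029-11-18.
29 days remain in December 2026 after the 2nd (31 − 2).
Full months from January 2027 through October 2029 contribute their day counts.
Then 18 days into November 2029.
Total: 29 + 31 + 28 + 31 + 30 + 31 + 30 + 31 + 31 + 30 + 31 + 30 + 31 + 31 + 29 + 31 + 30 + 31 + 30 + 31 + 31 + 30 + 31 + 30 + 31 + 31 + 28 + 31 + 30 + 31 + 30 + 31 + 31 + 30 + 31 + 18 = 1082.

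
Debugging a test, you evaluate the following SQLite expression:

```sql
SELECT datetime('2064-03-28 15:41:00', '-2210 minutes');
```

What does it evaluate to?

2210 minutes = 36h 50m; -2210 minutes from 2064-03-28 15:41:00 is 2064-03-27 02:51:00 (crosses midnight).

2064-03-27 02:51:00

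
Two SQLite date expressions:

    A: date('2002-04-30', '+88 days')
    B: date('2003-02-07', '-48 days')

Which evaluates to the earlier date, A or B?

A

A = 2002-07-27.
B = 2002-12-21.
A is earlier.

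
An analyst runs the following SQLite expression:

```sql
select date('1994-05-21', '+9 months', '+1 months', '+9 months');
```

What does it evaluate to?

Adding +9 months to 1994-05-21 gives 1995-02-21.
Adding +1 month to 1995-02-21 gives 1995-03-21.
Adding +9 months to 1995-03-21 gives 1995-12-21.

1995-12-21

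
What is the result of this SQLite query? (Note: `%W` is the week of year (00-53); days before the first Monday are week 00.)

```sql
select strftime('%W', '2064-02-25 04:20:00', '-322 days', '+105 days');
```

30

First apply '-322 days', '+105 days': 2064-02-25 04:20:00 → 2063-07-23 04:20:00.
2063-07-23 is a Monday. SQLite's %W counts Mondays since the year started; the result is 30.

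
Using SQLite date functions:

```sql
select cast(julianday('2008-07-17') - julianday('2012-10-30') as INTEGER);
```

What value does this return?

-1566

14 days remain in July 2008 after the 17th (31 − 17).
Full months from August 2008 through September 2012 contribute their day counts.
Then 30 days into October 2012.
Total: 14 + 31 + 30 + 31 + 30 + 31 + 31 + 28 + 31 + 30 + 31 + 30 + 31 + 31 + 30 + 31 + 30 + 31 + 31 + 28 + 31 + 30 + 31 + 30 + 31 + 31 + 30 + 31 + 30 + 31 + 31 + 28 + 31 + 30 + 31 + 30 + 31 + 31 + 30 + 31 + 30 + 31 + 31 + 29 + 31 + 30 + 31 + 30 + 31 + 31 + 30 + 30 = 1566.
The subtraction is earlier − later, so the result is −1566 → -1566.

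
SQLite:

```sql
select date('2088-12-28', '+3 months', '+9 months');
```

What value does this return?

2089-12-28

Adding +3 months to 2088-12-28 gives 2089-03-28.
Adding +9 months to 2089-03-28 gives 2089-12-28.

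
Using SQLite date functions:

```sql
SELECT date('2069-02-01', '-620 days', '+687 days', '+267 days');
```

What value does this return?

Applying '-620 days' to 2069-02-01: counting 620 days back gives 2067-05-23.
Applying '+687 days' to 2067-05-23: counting 687 days forward gives 2069-04-09.
Applying '+267 days' to 2069-04-09: counting 267 days forward gives 2070-01-01.

2070-01-01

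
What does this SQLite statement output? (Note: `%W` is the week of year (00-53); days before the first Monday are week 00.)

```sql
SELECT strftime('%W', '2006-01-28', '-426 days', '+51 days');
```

03

First apply '-426 days', '+51 days': 2006-01-28 → 2005-01-18.
2005-01-18 is a Tuesday. SQLite's %W counts Mondays since the year started; the result is 03.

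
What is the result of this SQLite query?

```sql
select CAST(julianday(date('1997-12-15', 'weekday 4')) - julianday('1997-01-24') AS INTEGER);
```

328

`weekday 4` advances to the next Thursday; 1997-12-15 is a Monday, so it moves forward to 1997-12-18.
7 days remain in January 1997 after the 24th (31 − 24).
Full months from February 1997 through November 1997 contribute their day counts.
Then 18 days into December 1997.
Total: 7 + 28 + 31 + 30 + 31 + 30 + 31 + 31 + 30 + 31 + 30 + 18 = 328.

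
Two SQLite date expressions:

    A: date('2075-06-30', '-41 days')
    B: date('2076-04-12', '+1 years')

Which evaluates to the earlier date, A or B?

A

A = 2075-05-20.
B = 2077-04-12.
A is earlier.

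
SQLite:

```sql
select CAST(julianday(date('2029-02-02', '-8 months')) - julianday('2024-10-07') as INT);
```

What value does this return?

1334

Adding -8 months to 2029-02-02 gives 2028-06-02.
24 days remain in October 2024 after the 7th (31 − 7).
Full months from November 2024 through May 2028 contribute their day counts.
Then 2 days into June 2028.
Total: 24 + 30 + 31 + 31 + 28 + 31 + 30 + 31 + 30 + 31 + 31 + 30 + 31 + 30 + 31 + 31 + 28 + 31 + 30 + 31 + 30 + 31 + 31 + 30 + 31 + 30 + 31 + 31 + 28 + 31 + 30 + 31 + 30 + 31 + 31 + 30 + 31 + 30 + 31 + 31 + 29 + 31 + 30 + 31 + 2 = 1334.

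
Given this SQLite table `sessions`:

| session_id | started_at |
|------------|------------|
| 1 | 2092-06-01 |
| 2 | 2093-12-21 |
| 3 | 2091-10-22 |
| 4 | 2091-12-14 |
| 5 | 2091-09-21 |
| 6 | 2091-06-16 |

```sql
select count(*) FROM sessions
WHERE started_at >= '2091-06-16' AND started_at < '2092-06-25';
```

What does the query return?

Rows in [2091-06-16, 2092-06-25): 2092-06-01, 2091-10-22, 2091-12-14, 2091-09-21, 2091-06-16 → 5 rows.

5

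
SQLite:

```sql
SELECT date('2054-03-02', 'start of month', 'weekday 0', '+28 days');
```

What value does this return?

`start of month` rewinds 2054-03-02 to 2054-03-01.
`weekday 0` advances to the next Sunday; 2054-03-01 is already a Sunday, so it stays at 2054-03-01.
Advancing 28 more days within March lands on 2054-03-29.

2054-03-29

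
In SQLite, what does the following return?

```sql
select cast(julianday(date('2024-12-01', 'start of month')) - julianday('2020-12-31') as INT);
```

1431

`start of month` rewinds 2024-12-01 to 2024-12-01.
0 days remain in December 2020 after the 31st (31 − 31).
Full months from January 2021 through November 2024 contribute their day counts.
Then 1 day into December 2024.
Total: 0 + 31 + 28 + 31 + 30 + 31 + 30 + 31 + 31 + 30 + 31 + 30 + 31 + 31 + 28 + 31 + 30 + 31 + 30 + 31 + 31 + 30 + 31 + 30 + 31 + 31 + 28 + 31 + 30 + 31 + 30 + 31 + 31 + 30 + 31 + 30 + 31 + 31 + 29 + 31 + 30 + 31 + 30 + 31 + 31 + 30 + 31 + 30 + 1 = 1431.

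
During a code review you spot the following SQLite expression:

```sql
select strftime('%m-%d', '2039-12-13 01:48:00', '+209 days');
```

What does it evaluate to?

First apply '+209 days': 2039-12-13 01:48:00 → 2040-07-09 01:48:00.
`%m-%d` extracts the month-day: 07-09.

07-09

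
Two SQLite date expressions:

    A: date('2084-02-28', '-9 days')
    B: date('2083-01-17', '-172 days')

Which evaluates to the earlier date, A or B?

A = 2084-02-19.
B = 2082-07-29.
B is earlier.

B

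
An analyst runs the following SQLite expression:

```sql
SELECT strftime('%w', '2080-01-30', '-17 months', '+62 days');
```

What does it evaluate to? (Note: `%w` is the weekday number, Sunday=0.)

First apply '-17 months', '+62 days': 2080-01-30 → 2078-10-31.
2078-10-31 is a Monday; with Sunday=0 that is 1.

1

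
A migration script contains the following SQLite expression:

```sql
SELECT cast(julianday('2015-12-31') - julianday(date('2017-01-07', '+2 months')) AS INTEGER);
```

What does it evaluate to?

-432

Adding +2 months to 2017-01-07 gives 2017-03-07.
0 days remain in December 2015 after the 31st (31 − 31).
Full months from January 2016 through February 2017 contribute their day counts.
Then 7 days into March 2017.
Total: 0 + 31 + 29 + 31 + 30 + 31 + 30 + 31 + 31 + 30 + 31 + 30 + 31 + 31 + 28 + 7 = 432.
The subtraction is earlier − later, so the result is −432 → -432.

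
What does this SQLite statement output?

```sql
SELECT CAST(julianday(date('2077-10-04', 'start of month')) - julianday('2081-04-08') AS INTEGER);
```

-1285

`start of month` rewinds 2077-10-04 to 2077-10-01.
30 days remain in October 2077 after the 1st (31 − 1).
Full months from November 2077 through March 2081 contribute their day counts.
Then 8 days into April 2081.
Total: 30 + 30 + 31 + 31 + 28 + 31 + 30 + 31 + 30 + 31 + 31 + 30 + 31 + 30 + 31 + 31 + 28 + 31 + 30 + 31 + 30 + 31 + 31 + 30 + 31 + 30 + 31 + 31 + 29 + 31 + 30 + 31 + 30 + 31 + 31 + 30 + 31 + 30 + 31 + 31 + 28 + 31 + 8 = 1285.
The subtraction is earlier − later, so the result is −1285 → -1285.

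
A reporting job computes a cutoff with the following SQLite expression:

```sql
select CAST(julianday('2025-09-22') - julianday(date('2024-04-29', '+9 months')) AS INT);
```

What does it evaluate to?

Adding +9 months to 2024-04-29 gives 2025-01-29.
2 days remain in January 2025 after the 29th (31 − 29).
Full months from February 2025 through August 2025 contribute their day counts.
Then 22 days into September 2025.
Total: 2 + 28 + 31 + 30 + 31 + 30 + 31 + 31 + 22 = 236.

236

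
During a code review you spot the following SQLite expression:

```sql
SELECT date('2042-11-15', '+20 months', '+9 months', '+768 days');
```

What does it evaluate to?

2047-05-23

Adding +20 months to 2042-11-15 gives 2044-07-15.
Adding +9 months to 2044-07-15 gives 2045-04-15.
Applying '+768 days' to 2045-04-15: counting 768 days forward gives 2047-05-23.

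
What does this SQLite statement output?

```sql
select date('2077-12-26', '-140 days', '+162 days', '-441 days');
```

2076-11-02

Applying '-140 days' to 2077-12-26: counting 140 days back gives 2077-08-08.
Applying '+162 days' to 2077-08-08: counting 162 days forward gives 2078-01-17.
Applying '-441 days' to 2078-01-17: counting 441 days back gives 2076-11-02.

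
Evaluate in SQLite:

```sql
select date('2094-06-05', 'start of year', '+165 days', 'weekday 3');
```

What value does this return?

`start of year` rewinds 2094-06-05 to 2094-01-01.
Applying '+165 days' to 2094-01-01: counting 165 days forward gives 2094-06-15.
`weekday 3` advances to the next Wednesday; 2094-06-15 is a Tuesday, so it moves forward to 2094-06-16.

2094-06-16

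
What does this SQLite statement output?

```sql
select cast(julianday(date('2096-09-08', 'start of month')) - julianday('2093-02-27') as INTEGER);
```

`start of month` rewinds 2096-09-08 to 2096-09-01.
1 day remains in February 2093 after the 27th (28 − 27).
Full months from March 2093 through August 2096 contribute their day counts.
Then 1 day into September 2096.
Total: 1 + 31 + 30 + 31 + 30 + 31 + 31 + 30 + 31 + 30 + 31 + 31 + 28 + 31 + 30 + 31 + 30 + 31 + 31 + 30 + 31 + 30 + 31 + 31 + 28 + 31 + 30 + 31 + 30 + 31 + 31 + 30 + 31 + 30 + 31 + 31 + 29 + 31 + 30 + 31 + 30 + 31 + 31 + 1 = 1282.

1282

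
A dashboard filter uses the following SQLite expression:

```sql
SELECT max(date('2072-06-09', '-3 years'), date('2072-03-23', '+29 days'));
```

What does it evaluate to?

date('2072-06-09', '-3 years') → 2069-06-09.
date('2072-03-23', '+29 days') → 2072-04-21.
Later of the two is 2072-04-21.

2072-04-21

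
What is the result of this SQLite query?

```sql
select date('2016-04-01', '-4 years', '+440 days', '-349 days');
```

Adding -4 years to 2016-04-01 gives 2012-04-01.
Applying '+440 days' to 2012-04-01: counting 440 days forward gives 2013-06-15.
Applying '-349 days' to 2013-06-15: counting 349 days back gives 2012-07-01.

2012-07-01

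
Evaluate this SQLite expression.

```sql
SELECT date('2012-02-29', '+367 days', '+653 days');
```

2014-12-15

Applying '+367 days' to 2012-02-29: counting 367 days forward gives 2013-03-02.
Applying '+653 days' to 2013-03-02: counting 653 days forward gives 2014-12-15.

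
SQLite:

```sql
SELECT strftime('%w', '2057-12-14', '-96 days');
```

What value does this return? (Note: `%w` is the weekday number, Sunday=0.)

0

First apply '-96 days': 2057-12-14 → 2057-09-09.
2057-09-09 is a Sunday; with Sunday=0 that is 0.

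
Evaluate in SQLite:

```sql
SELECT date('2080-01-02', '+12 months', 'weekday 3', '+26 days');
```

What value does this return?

Adding +12 months to 2080-01-02 gives 2081-01-02.
`weekday 3` advances to the next Wednesday; 2081-01-02 is a Thursday, so it moves forward to 2081-01-08.
January 2081 has 31 days; 23 remain after the 8th, so 24 days reach 2081-02-01.
Advancing 2 more days within February lands on 2081-02-03.

2081-02-03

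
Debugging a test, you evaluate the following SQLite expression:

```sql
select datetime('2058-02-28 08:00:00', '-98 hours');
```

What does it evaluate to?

2058-02-24 06:00:00

-98 hours from 2058-02-28 08:00:00 is 2058-02-24 06:00:00 (crosses midnight).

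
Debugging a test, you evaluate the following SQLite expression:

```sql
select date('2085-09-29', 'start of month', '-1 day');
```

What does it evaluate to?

2085-08-31

`start of month` rewinds 2085-09-29 to 2085-09-01.
Going back 1 day from 2085-09-01 reaches 2085-08-31 (last day of August, 31 days).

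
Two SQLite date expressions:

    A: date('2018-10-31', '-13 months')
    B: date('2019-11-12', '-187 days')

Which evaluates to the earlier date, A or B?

A

A = 2017-10-01.
B = 2019-05-09.
A is earlier.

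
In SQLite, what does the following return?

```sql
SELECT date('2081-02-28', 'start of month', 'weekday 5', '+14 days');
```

2081-02-21

`start of month` rewinds 2081-02-28 to 2081-02-01.
`weekday 5` advances to the next Friday; 2081-02-01 is a Saturday, so it moves forward to 2081-02-07.
Advancing 14 more days within February lands on 2081-02-21.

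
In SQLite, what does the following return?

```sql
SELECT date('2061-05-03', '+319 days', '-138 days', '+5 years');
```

2066-10-31

Applying '+319 days' to 2061-05-03: counting 319 days forward gives 2062-03-18.
Applying '-138 days' to 2062-03-18: counting 138 days back gives 2061-10-31.
Adding +5 years to 2061-10-31 gives 2066-10-31.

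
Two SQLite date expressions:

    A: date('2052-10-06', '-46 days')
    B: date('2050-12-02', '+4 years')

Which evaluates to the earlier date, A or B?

A

A = 2052-08-21.
B = 2054-12-02.
A is earlier.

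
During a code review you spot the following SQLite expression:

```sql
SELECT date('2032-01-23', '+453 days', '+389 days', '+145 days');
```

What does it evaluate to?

Applying '+453 days' to 2032-01-23: counting 453 days forward gives 2033-04-20.
Applying '+389 days' to 2033-04-20: counting 389 days forward gives 2034-05-14.
Applying '+145 days' to 2034-05-14: counting 145 days forward gives 2034-10-06.

2034-10-06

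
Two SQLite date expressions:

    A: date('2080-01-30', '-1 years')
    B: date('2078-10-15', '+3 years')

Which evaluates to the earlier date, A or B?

A = 2079-01-30.
B = 2081-10-15.
A is earlier.

A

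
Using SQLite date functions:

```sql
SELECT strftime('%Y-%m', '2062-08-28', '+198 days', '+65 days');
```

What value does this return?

2063-05

First apply '+198 days', '+65 days': 2062-08-28 → 2063-05-18.
`%Y-%m` extracts the year-month: 2063-05.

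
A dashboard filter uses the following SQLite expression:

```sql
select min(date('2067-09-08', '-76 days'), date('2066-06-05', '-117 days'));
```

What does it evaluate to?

date('2067-09-08', '-76 days') → 2067-06-24.
date('2066-06-05', '-117 days') → 2066-02-08.
Earlier of the two is 2066-02-08.

2066-02-08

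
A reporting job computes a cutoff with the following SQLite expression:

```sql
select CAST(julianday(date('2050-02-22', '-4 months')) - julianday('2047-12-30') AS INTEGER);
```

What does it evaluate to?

Adding -4 months to 2050-02-22 gives 2049-10-22.
1 day remains in December 2047 after the 30th (31 − 30).
Full months from January 2048 through September 2049 contribute their day counts.
Then 22 days into October 2049.
Total: 1 + 31 + 29 + 31 + 30 + 31 + 30 + 31 + 31 + 30 + 31 + 30 + 31 + 31 + 28 + 31 + 30 + 31 + 30 + 31 + 31 + 30 + 22 = 662.

662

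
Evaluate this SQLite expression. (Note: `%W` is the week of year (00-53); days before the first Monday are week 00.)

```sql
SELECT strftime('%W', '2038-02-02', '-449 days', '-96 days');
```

31

First apply '-449 days', '-96 days': 2038-02-02 → 2036-08-06.
2036-08-06 is a Wednesday. SQLite's %W counts Mondays since the year started; the result is 31.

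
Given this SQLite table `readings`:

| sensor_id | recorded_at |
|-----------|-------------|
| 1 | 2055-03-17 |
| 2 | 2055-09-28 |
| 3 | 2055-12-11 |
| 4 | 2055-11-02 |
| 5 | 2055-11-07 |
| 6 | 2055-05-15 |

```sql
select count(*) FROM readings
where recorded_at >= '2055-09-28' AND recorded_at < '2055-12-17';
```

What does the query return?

Rows in [2055-09-28, 2055-12-17): 2055-09-28, 2055-12-11, 2055-11-02, 2055-11-07 → 4 rows.

4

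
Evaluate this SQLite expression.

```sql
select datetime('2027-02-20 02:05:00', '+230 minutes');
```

2027-02-20 05:55:00

230 minutes = 3h 50m; +230 minutes from 2027-02-20 02:05:00 is 2027-02-20 05:55:00.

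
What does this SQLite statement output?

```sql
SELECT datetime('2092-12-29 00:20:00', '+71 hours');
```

+71 hours from 2092-12-29 00:20:00 is 2092-12-31 23:20:00 (crosses midnight).

2092-12-31 23:20:00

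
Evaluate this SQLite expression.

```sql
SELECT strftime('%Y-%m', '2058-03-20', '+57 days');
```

First apply '+57 days': 2058-03-20 → 2058-05-16.
`%Y-%m` extracts the year-month: 2058-05.

2058-05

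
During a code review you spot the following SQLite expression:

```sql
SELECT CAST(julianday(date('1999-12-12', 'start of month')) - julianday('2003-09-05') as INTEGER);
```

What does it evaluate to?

`start of month` rewinds 1999-12-12 to 1999-12-01.
30 days remain in December 1999 after the 1st (31 − 1).
Full months from January 2000 through August 2003 contribute their day counts.
Then 5 days into September 2003.
Total: 30 + 31 + 29 + 31 + 30 + 31 + 30 + 31 + 31 + 30 + 31 + 30 + 31 + 31 + 28 + 31 + 30 + 31 + 30 + 31 + 31 + 30 + 31 + 30 + 31 + 31 + 28 + 31 + 30 + 31 + 30 + 31 + 31 + 30 + 31 + 30 + 31 + 31 + 28 + 31 + 30 + 31 + 30 + 31 + 31 + 5 = 1374.
The subtraction is earlier − later, so the result is −1374 → -1374.

-1374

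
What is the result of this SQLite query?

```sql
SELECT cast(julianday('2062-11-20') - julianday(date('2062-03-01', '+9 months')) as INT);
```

-11

Adding +9 months to 2062-03-01 gives 2062-12-01.
10 days remain in November 2062 after the 20th (30 − 20).
Then 1 day into December 2062.
Total: 10 + 1 = 11.
The subtraction is earlier − later, so the result is −11 → -11.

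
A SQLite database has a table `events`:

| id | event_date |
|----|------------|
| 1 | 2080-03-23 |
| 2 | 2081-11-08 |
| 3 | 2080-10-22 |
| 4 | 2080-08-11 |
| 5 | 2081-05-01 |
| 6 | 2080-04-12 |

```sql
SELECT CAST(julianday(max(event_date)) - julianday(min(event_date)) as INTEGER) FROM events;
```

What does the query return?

MIN = 2080-03-23, MAX = 2081-11-08.
8 days remain in March 2080 after the 23rd (31 − 23).
Full months from April 2080 through October 2081 contribute their day counts.
Then 8 days into November 2081.
Total: 8 + 30 + 31 + 30 + 31 + 31 + 30 + 31 + 30 + 31 + 31 + 28 + 31 + 30 + 31 + 30 + 31 + 31 + 30 + 31 + 8 = 595.

595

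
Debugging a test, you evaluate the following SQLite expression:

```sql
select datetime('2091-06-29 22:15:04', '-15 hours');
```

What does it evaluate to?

2091-06-29 07:15:04

-15 hours from 2091-06-29 22:15:04 is 2091-06-29 07:15:04.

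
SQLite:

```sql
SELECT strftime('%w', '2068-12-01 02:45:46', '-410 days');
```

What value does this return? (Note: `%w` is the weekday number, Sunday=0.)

2

First apply '-410 days': 2068-12-01 02:45:46 → 2067-10-18 02:45:46.
2067-10-18 is a Tuesday; with Sunday=0 that is 2.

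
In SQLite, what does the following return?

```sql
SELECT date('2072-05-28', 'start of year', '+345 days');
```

`start of year` rewinds 2072-05-28 to 2072-01-01.
Applying '+345 days' to 2072-01-01: counting 345 days forward gives 2072-12-11.

2072-12-11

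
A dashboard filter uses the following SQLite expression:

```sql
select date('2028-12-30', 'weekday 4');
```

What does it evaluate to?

2029-01-04

`weekday 4` advances to the next Thursday; 2028-12-30 is a Saturday, so it moves forward to 2029-01-04.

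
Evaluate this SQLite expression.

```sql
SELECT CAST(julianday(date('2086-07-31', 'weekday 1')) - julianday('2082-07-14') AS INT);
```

`weekday 1` advances to the next Monday; 2086-07-31 is a Wednesday, so it moves forward to 2086-08-05.
17 days remain in July 2082 after the 14th (31 − 14).
Full months from August 2082 through July 2086 contribute their day counts.
Then 5 days into August 2086.
Total: 17 + 31 + 30 + 31 + 30 + 31 + 31 + 28 + 31 + 30 + 31 + 30 + 31 + 31 + 30 + 31 + 30 + 31 + 31 + 29 + 31 + 30 + 31 + 30 + 31 + 31 + 30 + 31 + 30 + 31 + 31 + 28 + 31 + 30 + 31 + 30 + 31 + 31 + 30 + 31 + 30 + 31 + 31 + 28 + 31 + 30 + 31 + 30 + 31 + 5 = 1483.

1483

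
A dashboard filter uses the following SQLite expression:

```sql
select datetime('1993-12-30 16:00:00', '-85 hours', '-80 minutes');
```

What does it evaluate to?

-85 hours from 1993-12-30 16:00:00 is 1993-12-27 03:00:00 (crosses midnight).
80 minutes = 1h 20m; -80 minutes from 1993-12-27 03:00:00 is 1993-12-27 01:40:00.

1993-12-27 01:40:00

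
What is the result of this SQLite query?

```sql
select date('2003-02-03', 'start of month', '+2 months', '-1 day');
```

`start of month` rewinds 2003-02-03 to 2003-02-01.
Adding +2 months to 2003-02-01 gives 2003-04-01.
Going back 1 day from 2003-04-01 reaches 2003-03-31 (last day of March, 31 days).

2003-03-31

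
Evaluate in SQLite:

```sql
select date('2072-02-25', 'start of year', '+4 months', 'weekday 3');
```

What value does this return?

`start of year` rewinds 2072-02-25 to 2072-01-01.
Adding +4 months to 2072-01-01 gives 2072-05-01.
`weekday 3` advances to the next Wednesday; 2072-05-01 is a Sunday, so it moves forward to 2072-05-04.

2072-05-04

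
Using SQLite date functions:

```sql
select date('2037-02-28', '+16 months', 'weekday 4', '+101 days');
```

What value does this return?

2038-10-10

Adding +16 months to 2037-02-28 gives 2038-06-28.
`weekday 4` advances to the next Thursday; 2038-06-28 is a Monday, so it moves forward to 2038-07-01.
Applying '+101 days' to 2038-07-01: counting 101 days forward gives 2038-10-10.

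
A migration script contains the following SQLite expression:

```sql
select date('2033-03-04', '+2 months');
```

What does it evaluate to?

Adding +2 months to 2033-03-04 gives 2033-05-04.

2033-05-04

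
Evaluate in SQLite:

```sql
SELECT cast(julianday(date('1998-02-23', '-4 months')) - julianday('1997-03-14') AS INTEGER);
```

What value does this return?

223

Adding -4 months to 1998-02-23 gives 1997-10-23.
17 days remain in March 1997 after the 14th (31 − 14).
Full months from April 1997 through September 1997 contribute their day counts.
Then 23 days into October 1997.
Total: 17 + 30 + 31 + 30 + 31 + 31 + 30 + 23 = 223.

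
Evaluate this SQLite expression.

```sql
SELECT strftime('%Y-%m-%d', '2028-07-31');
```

2028-07-31

`%Y-%m-%d` extracts the ISO date: 2028-07-31.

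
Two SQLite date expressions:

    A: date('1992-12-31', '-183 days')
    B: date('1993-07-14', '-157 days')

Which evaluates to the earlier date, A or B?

A = 1992-07-01.
B = 1993-02-07.
A is earlier.

A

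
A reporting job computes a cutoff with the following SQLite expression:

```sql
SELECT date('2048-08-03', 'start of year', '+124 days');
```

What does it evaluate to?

2048-05-04

`start of year` rewinds 2048-08-03 to 2048-01-01.
Applying '+124 days' to 2048-01-01: counting 124 days forward gives 2048-05-04.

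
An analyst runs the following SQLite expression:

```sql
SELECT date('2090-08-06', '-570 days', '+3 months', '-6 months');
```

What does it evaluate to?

2088-10-13

Applying '-570 days' to 2090-08-06: counting 570 days back gives 2089-01-13.
Adding +3 months to 2089-01-13 gives 2089-04-13.
Adding -6 months to 2089-04-13 gives 2088-10-13.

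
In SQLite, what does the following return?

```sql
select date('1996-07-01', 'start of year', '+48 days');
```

`start of year` rewinds 1996-07-01 to 1996-01-01.
Applying '+48 days' to 1996-01-01: counting 48 days forward gives 1996-02-18.

1996-02-18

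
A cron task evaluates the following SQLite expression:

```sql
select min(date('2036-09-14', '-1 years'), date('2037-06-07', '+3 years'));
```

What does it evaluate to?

2035-09-14

date('2036-09-14', '-1 years') → 2035-09-14.
date('2037-06-07', '+3 years') → 2040-06-07.
Earlier of the two is 2035-09-14.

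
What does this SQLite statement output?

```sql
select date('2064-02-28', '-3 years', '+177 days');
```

2061-08-24

Adding -3 years to 2064-02-28 gives 2061-02-28.
Applying '+177 days' to 2061-02-28: counting 177 days forward gives 2061-08-24.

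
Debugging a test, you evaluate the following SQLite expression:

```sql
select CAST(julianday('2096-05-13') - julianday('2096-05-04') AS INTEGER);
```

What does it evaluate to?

9

Both dates are in May 2096: 13 − 4 = 9.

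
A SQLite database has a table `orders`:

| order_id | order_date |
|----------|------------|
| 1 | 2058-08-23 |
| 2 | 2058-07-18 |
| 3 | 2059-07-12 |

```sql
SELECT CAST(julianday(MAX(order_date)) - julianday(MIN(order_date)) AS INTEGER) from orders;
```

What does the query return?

MIN = 2058-07-18, MAX = 2059-07-12.
13 days remain in July 2058 after the 18th (31 − 18).
Full months from August 2058 through June 2059 contribute their day counts.
Then 12 days into July 2059.
Total: 13 + 31 + 30 + 31 + 30 + 31 + 31 + 28 + 31 + 30 + 31 + 30 + 12 = 359.

359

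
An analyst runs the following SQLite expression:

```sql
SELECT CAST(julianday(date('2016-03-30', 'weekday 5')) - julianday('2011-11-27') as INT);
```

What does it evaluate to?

1587

`weekday 5` advances to the next Friday; 2016-03-30 is a Wednesday, so it moves forward to 2016-04-01.
3 days remain in November 2011 after the 27th (30 − 27).
Full months from December 2011 through March 2016 contribute their day counts.
Then 1 day into April 2016.
Total: 3 + 31 + 31 + 29 + 31 + 30 + 31 + 30 + 31 + 31 + 30 + 31 + 30 + 31 + 31 + 28 + 31 + 30 + 31 + 30 + 31 + 31 + 30 + 31 + 30 + 31 + 31 + 28 + 31 + 30 + 31 + 30 + 31 + 31 + 30 + 31 + 30 + 31 + 31 + 28 + 31 + 30 + 31 + 30 + 31 + 31 + 30 + 31 + 30 + 31 + 31 + 29 + 31 + 1 = 1587.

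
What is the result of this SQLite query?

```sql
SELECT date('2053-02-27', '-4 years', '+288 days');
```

Adding -4 years to 2053-02-27 gives 2049-02-27.
Applying '+288 days' to 2049-02-27: counting 288 days forward gives 2049-12-12.

2049-12-12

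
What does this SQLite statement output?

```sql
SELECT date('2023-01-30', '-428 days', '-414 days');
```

2020-10-10

Applying '-428 days' to 2023-01-30: counting 428 days back gives 2021-11-28.
Applying '-414 days' to 2021-11-28: counting 414 days back gives 2020-10-10.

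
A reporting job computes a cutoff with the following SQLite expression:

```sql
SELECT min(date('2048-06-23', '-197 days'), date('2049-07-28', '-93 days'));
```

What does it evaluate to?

date('2048-06-23', '-197 days') → 2047-12-09.
date('2049-07-28', '-93 days') → 2049-04-26.
Earlier of the two is 2047-12-09.

2047-12-09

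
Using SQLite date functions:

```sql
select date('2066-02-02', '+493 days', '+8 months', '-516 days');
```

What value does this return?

Applying '+493 days' to 2066-02-02: counting 493 days forward gives 2067-06-10.
Adding +8 months to 2067-06-10 gives 2068-02-10.
Applying '-516 days' to 2068-02-10: counting 516 days back gives 2066-09-12.

2066-09-12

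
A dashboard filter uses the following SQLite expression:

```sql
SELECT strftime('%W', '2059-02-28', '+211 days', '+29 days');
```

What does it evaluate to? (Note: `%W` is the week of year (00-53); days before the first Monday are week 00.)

First apply '+211 days', '+29 days': 2059-02-28 → 2059-10-26.
2059-10-26 is a Sunday. SQLite's %W counts Mondays since the year started; the result is 42.

42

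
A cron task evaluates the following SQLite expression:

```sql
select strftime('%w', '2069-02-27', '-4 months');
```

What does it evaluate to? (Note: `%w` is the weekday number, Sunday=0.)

6

First apply '-4 months': 2069-02-27 → 2068-10-27.
2068-10-27 is a Saturday; with Sunday=0 that is 6.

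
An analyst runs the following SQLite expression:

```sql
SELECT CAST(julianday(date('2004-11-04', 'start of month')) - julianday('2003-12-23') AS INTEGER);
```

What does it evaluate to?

314

`start of month` rewinds 2004-11-04 to 2004-11-01.
8 days remain in December 2003 after the 23rd (31 − 23).
Full months from January 2004 through October 2004 contribute their day counts.
Then 1 day into November 2004.
Total: 8 + 31 + 29 + 31 + 30 + 31 + 30 + 31 + 31 + 30 + 31 + 1 = 314.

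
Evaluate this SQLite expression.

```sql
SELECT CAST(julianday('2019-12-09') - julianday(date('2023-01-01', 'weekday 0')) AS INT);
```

-1119

`weekday 0` advances to the next Sunday; 2023-01-01 is already a Sunday, so it stays at 2023-01-01.
22 days remain in December 2019 after the 9th (31 − 9).
Full months from January 2020 through December 2022 contribute their day counts.
Then 1 day into January 2023.
Total: 22 + 31 + 29 + 31 + 30 + 31 + 30 + 31 + 31 + 30 + 31 + 30 + 31 + 31 + 28 + 31 + 30 + 31 + 30 + 31 + 31 + 30 + 31 + 30 + 31 + 31 + 28 + 31 + 30 + 31 + 30 + 31 + 31 + 30 + 31 + 30 + 31 + 1 = 1119.
The subtraction is earlier − later, so the result is −1119 → -1119.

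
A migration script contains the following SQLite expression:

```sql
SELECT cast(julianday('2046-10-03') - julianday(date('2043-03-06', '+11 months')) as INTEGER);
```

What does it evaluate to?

970

Adding +11 months to 2043-03-06 gives 2044-02-06.
23 days remain in February 2044 after the 6th (29 − 6).
Full months from March 2044 through September 2046 contribute their day counts.
Then 3 days into October 2046.
Total: 23 + 31 + 30 + 31 + 30 + 31 + 31 + 30 + 31 + 30 + 31 + 31 + 28 + 31 + 30 + 31 + 30 + 31 + 31 + 30 + 31 + 30 + 31 + 31 + 28 + 31 + 30 + 31 + 30 + 31 + 31 + 30 + 3 = 970.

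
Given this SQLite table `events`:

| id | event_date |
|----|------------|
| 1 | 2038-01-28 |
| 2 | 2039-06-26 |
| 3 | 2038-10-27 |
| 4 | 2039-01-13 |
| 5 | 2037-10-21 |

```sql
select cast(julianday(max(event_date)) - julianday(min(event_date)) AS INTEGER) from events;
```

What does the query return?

613

MIN = 2037-10-21, MAX = 2039-06-26.
10 days remain in October 2037 after the 21st (31 − 21).
Full months from November 2037 through May 2039 contribute their day counts.
Then 26 days into June 2039.
Total: 10 + 30 + 31 + 31 + 28 + 31 + 30 + 31 + 30 + 31 + 31 + 30 + 31 + 30 + 31 + 31 + 28 + 31 + 30 + 31 + 26 = 613.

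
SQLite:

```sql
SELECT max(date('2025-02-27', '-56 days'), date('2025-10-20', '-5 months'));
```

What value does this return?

date('2025-02-27', '-56 days') → 2025-01-02.
date('2025-10-20', '-5 months') → 2025-05-20.
Later of the two is 2025-05-20.

2025-05-20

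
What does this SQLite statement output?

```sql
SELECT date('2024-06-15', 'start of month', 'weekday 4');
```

2024-06-06

`start of month` rewinds 2024-06-15 to 2024-06-01.
`weekday 4` advances to the next Thursday; 2024-06-01 is a Saturday, so it moves forward to 2024-06-06.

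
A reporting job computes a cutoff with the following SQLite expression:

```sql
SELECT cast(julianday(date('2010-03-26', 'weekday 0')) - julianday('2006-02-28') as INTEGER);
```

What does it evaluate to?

1489

`weekday 0` advances to the next Sunday; 2010-03-26 is a Friday, so it moves forward to 2010-03-28.
0 days remain in February 2006 after the 28th (28 − 28).
Full months from March 2006 through February 2010 contribute their day counts.
Then 28 days into March 2010.
Total: 0 + 31 + 30 + 31 + 30 + 31 + 31 + 30 + 31 + 30 + 31 + 31 + 28 + 31 + 30 + 31 + 30 + 31 + 31 + 30 + 31 + 30 + 31 + 31 + 29 + 31 + 30 + 31 + 30 + 31 + 31 + 30 + 31 + 30 + 31 + 31 + 28 + 31 + 30 + 31 + 30 + 31 + 31 + 30 + 31 + 30 + 31 + 31 + 28 + 28 = 1489.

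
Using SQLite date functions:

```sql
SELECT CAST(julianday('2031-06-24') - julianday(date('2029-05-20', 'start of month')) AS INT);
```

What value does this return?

784

`start of month` rewinds 2029-05-20 to 2029-05-01.
30 days remain in May 2029 after the 1st (31 − 1).
Full months from June 2029 through May 2031 contribute their day counts.
Then 24 days into June 2031.
Total: 30 + 30 + 31 + 31 + 30 + 31 + 30 + 31 + 31 + 28 + 31 + 30 + 31 + 30 + 31 + 31 + 30 + 31 + 30 + 31 + 31 + 28 + 31 + 30 + 31 + 24 = 784.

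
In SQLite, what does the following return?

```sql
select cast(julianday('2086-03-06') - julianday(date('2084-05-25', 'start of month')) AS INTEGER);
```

`start of month` rewinds 2084-05-25 to 2084-05-01.
30 days remain in May 2084 after the 1st (31 − 1).
Full months from June 2084 through February 2086 contribute their day counts.
Then 6 days into March 2086.
Total: 30 + 30 + 31 + 31 + 30 + 31 + 30 + 31 + 31 + 28 + 31 + 30 + 31 + 30 + 31 + 31 + 30 + 31 + 30 + 31 + 31 + 28 + 6 = 674.

674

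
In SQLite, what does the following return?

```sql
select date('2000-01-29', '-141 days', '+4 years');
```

2003-09-10

Applying '-141 days' to 2000-01-29: counting 141 days back gives 1999-09-10.
Adding +4 years to 1999-09-10 gives 2003-09-10.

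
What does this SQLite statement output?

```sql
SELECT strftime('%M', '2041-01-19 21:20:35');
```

`%M` extracts the 2-digit minute: 20.

20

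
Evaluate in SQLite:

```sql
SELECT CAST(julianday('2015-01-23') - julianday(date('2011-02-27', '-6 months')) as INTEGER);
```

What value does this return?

Adding -6 months to 2011-02-27 gives 2010-08-27.
4 days remain in August 2010 after the 27th (31 − 27).
Full months from September 2010 through December 2014 contribute their day counts.
Then 23 days into January 2015.
Total: 4 + 30 + 31 + 30 + 31 + 31 + 28 + 31 + 30 + 31 + 30 + 31 + 31 + 30 + 31 + 30 + 31 + 31 + 29 + 31 + 30 + 31 + 30 + 31 + 31 + 30 + 31 + 30 + 31 + 31 + 28 + 31 + 30 + 31 + 30 + 31 + 31 + 30 + 31 + 30 + 31 + 31 + 28 + 31 + 30 + 31 + 30 + 31 + 31 + 30 + 31 + 30 + 31 + 23 = 1610.

1610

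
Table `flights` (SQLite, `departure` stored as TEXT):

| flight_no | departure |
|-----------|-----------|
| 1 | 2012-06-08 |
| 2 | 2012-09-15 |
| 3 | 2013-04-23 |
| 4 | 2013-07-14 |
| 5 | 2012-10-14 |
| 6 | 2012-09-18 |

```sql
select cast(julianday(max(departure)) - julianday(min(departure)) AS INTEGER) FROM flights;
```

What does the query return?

401

MIN = 2012-06-08, MAX = 2013-07-14.
22 days remain in June 2012 after the 8th (30 − 8).
Full months from July 2012 through June 2013 contribute their day counts.
Then 14 days into July 2013.
Total: 22 + 31 + 31 + 30 + 31 + 30 + 31 + 31 + 28 + 31 + 30 + 31 + 30 + 14 = 401.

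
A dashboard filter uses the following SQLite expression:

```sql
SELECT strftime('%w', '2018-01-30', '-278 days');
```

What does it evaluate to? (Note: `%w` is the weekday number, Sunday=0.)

4

First apply '-278 days': 2018-01-30 → 2017-04-27.
2017-04-27 is a Thursday; with Sunday=0 that is 4.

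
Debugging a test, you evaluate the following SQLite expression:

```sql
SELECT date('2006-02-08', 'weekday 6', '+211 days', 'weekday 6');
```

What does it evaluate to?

2006-09-16

`weekday 6` advances to the next Saturday; 2006-02-08 is a Wednesday, so it moves forward to 2006-02-11.
Applying '+211 days' to 2006-02-11: counting 211 days forward gives 2006-09-10.
`weekday 6` advances to the next Saturday; 2006-09-10 is a Sunday, so it moves forward to 2006-09-16.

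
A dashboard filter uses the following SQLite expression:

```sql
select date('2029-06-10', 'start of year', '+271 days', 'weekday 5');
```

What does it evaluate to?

2029-10-05

`start of year` rewinds 2029-06-10 to 2029-01-01.
Applying '+271 days' to 2029-01-01: counting 271 days forward gives 2029-09-29.
`weekday 5` advances to the next Friday; 2029-09-29 is a Saturday, so it moves forward to 2029-10-05.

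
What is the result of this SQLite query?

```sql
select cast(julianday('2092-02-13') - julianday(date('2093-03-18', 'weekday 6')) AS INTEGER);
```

-402

`weekday 6` advances to the next Saturday; 2093-03-18 is a Wednesday, so it moves forward to 2093-03-21.
16 days remain in February 2092 after the 13th (29 − 13).
Full months from March 2092 through February 2093 contribute their day counts.
Then 21 days into March 2093.
Total: 16 + 31 + 30 + 31 + 30 + 31 + 31 + 30 + 31 + 30 + 31 + 31 + 28 + 21 = 402.
The subtraction is earlier − later, so the result is −402 → -402.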